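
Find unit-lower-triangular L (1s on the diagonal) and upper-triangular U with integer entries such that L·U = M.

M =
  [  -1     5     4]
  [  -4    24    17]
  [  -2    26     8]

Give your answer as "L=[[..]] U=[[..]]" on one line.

  R1 -= 4·R0 → [0,4,1]
  R2 -= 2·R0 → [0,16,0]
  R2 -= 4·R1 → [0,0,-4]

L=[[1,0,0],[4,1,0],[2,4,1]] U=[[-1,5,4],[0,4,1],[0,0,-4]]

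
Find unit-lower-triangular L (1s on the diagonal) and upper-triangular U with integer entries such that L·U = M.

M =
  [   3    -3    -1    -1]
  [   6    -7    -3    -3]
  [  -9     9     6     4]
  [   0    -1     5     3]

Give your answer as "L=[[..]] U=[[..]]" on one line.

  R1 -= 2·R0 → [0,-1,-1,-1]
  R2 -= -3·R0 → [0,0,3,1]
  R3 -= 0·R0 → [0,-1,5,3]
  R2 -= 0·R1 → [0,0,3,1]
  R3 -= 1·R1 → [0,0,6,4]
  R3 -= 2·R2 → [0,0,0,2]

L=[[1,0,0,0],[2,1,0,0],[-3,0,1,0],[0,1,2,1]] U=[[3,-3,-1,-1],[0,-1,-1,-1],[0,0,3,1],[0,0,0,2]]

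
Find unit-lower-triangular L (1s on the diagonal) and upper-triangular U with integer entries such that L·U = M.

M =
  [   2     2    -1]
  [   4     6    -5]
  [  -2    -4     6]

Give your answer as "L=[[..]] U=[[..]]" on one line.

  row1 -= 2·row0 → [0,2,-3]
  row2 -= -1·row0 → [0,-2,5]
  row2 -= -1·row1 → [0,0,2]

L=[[1,0,0],[2,1,0],[-1,-1,1]] U=[[2,2,-1],[0,2,-3],[0,0,2]]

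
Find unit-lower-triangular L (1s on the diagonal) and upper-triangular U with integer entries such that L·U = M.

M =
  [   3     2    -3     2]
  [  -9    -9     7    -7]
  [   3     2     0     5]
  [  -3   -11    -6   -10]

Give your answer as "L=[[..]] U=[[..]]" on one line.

L=[[1,0,0,0],[-3,1,0,0],[1,0,1,0],[-1,3,-1,1]] U=[[3,2,-3,2],[0,-3,-2,-1],[0,0,3,3],[0,0,0,-2]]

  R1 -= -3·R0 → [0,-3,-2,-1]
  R2 -= 1·R0 → [0,0,3,3]
  R3 -= -1·R0 → [0,-9,-9,-8]
  R2 -= 0·R1 → [0,0,3,3]
  R3 -= 3·R1 → [0,0,-3,-5]
  R3 -= -1·R2 → [0,0,0,-2]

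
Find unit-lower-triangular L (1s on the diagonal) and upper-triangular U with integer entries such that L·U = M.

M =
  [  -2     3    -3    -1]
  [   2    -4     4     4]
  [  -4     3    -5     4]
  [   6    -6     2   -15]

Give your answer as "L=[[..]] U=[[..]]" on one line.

L=[[1,0,0,0],[-1,1,0,0],[2,3,1,0],[-3,-3,2,1]] U=[[-2,3,-3,-1],[0,-1,1,3],[0,0,-2,-3],[0,0,0,-3]]

  row1 -= -1·row0 → [0,-1,1,3]
  row2 -= 2·row0 → [0,-3,1,6]
  row3 -= -3·row0 → [0,3,-7,-18]
  row2 -= 3·row1 → [0,0,-2,-3]
  row3 -= -3·row1 → [0,0,-4,-9]
  row3 -= 2·row2 → [0,0,0,-3]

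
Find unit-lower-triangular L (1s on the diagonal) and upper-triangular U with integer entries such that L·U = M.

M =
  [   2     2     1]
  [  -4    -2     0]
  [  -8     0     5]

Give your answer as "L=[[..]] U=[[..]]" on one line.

  r1 -= -2·r0 → [0,2,2]
  r2 -= -4·r0 → [0,8,9]
  r2 -= 4·r1 → [0,0,1]

L=[[1,0,0],[-2,1,0],[-4,4,1]] U=[[2,2,1],[0,2,2],[0,0,1]]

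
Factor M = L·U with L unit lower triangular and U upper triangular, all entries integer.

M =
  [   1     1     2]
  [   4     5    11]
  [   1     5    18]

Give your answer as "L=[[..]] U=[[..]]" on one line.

  R1 -= 4·R0 → [0,1,3]
  R2 -= 1·R0 → [0,4,16]
  R2 -= 4·R1 → [0,0,4]

L=[[1,0,0],[4,1,0],[1,4,1]] U=[[1,1,2],[0,1,3],[0,0,4]]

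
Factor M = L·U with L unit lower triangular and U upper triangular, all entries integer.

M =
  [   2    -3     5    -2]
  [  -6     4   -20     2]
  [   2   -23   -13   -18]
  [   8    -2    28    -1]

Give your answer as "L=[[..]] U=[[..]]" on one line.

L=[[1,0,0,0],[-3,1,0,0],[1,4,1,0],[4,-2,-1,1]] U=[[2,-3,5,-2],[0,-5,-5,-4],[0,0,2,0],[0,0,0,-1]]

  row1 -= -3·row0 → [0,-5,-5,-4]
  row2 -= 1·row0 → [0,-20,-18,-16]
  row3 -= 4·row0 → [0,10,8,7]
  row2 -= 4·row1 → [0,0,2,0]
  row3 -= -2·row1 → [0,0,-2,-1]
  row3 -= -1·row2 → [0,0,0,-1]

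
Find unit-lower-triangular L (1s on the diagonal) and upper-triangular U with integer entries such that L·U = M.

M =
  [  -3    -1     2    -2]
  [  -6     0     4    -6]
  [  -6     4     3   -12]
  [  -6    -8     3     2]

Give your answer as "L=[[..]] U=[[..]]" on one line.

  r1 -= 2·r0 → [0,2,0,-2]
  r2 -= 2·r0 → [0,6,-1,-8]
  r3 -= 2·r0 → [0,-6,-1,6]
  r2 -= 3·r1 → [0,0,-1,-2]
  r3 -= -3·r1 → [0,0,-1,0]
  r3 -= 1·r2 → [0,0,0,2]

L=[[1,0,0,0],[2,1,0,0],[2,3,1,0],[2,-3,1,1]] U=[[-3,-1,2,-2],[0,2,0,-2],[0,0,-1,-2],[0,0,0,2]]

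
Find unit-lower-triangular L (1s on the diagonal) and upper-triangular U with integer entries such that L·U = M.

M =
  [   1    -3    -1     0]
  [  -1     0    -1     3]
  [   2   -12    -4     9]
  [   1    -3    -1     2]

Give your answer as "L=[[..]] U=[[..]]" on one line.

L=[[1,0,0,0],[-1,1,0,0],[2,2,1,0],[1,0,0,1]] U=[[1,-3,-1,0],[0,-3,-2,3],[0,0,2,3],[0,0,0,2]]

  r1 -= -1·r0 → [0,-3,-2,3]
  r2 -= 2·r0 → [0,-6,-2,9]
  r3 -= 1·r0 → [0,0,0,2]
  r2 -= 2·r1 → [0,0,2,3]
  r3 -= 0·r1 → [0,0,0,2]
  r3 -= 0·r2 → [0,0,0,2]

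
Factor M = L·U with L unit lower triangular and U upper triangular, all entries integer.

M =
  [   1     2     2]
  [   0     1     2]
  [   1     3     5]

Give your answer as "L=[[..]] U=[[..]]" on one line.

  R1 -= 0·R0 → [0,1,2]
  R2 -= 1·R0 → [0,1,3]
  R2 -= 1·R1 → [0,0,1]

L=[[1,0,0],[0,1,0],[1,1,1]] U=[[1,2,2],[0,1,2],[0,0,1]]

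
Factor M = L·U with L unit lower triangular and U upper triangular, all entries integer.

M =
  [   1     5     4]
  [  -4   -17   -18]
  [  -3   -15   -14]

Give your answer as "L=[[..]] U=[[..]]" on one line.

L=[[1,0,0],[-4,1,0],[-3,0,1]] U=[[1,5,4],[0,3,-2],[0,0,-2]]

  row1 -= -4·row0 → [0,3,-2]
  row2 -= -3·row0 → [0,0,-2]
  row2 -= 0·row1 → [0,0,-2]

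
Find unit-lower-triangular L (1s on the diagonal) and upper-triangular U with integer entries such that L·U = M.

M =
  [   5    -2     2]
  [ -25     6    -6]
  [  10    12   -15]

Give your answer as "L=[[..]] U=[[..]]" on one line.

L=[[1,0,0],[-5,1,0],[2,-4,1]] U=[[5,-2,2],[0,-4,4],[0,0,-3]]

  r1 -= -5·r0 → [0,-4,4]
  r2 -= 2·r0 → [0,16,-19]
  r2 -= -4·r1 → [0,0,-3]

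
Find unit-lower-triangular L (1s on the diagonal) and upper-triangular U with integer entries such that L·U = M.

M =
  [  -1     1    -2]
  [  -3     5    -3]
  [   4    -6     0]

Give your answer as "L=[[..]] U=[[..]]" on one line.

L=[[1,0,0],[3,1,0],[-4,-1,1]] U=[[-1,1,-2],[0,2,3],[0,0,-5]]

  R1 -= 3·R0 → [0,2,3]
  R2 -= -4·R0 → [0,-2,-8]
  R2 -= -1·R1 → [0,0,-5]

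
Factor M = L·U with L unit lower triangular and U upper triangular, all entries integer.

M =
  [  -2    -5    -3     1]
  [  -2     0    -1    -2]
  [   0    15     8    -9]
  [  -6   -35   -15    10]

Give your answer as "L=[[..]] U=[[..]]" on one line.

L=[[1,0,0,0],[1,1,0,0],[0,3,1,0],[3,-4,1,1]] U=[[-2,-5,-3,1],[0,5,2,-3],[0,0,2,0],[0,0,0,-5]]

  row1 -= 1·row0 → [0,5,2,-3]
  row2 -= 0·row0 → [0,15,8,-9]
  row3 -= 3·row0 → [0,-20,-6,7]
  row2 -= 3·row1 → [0,0,2,0]
  row3 -= -4·row1 → [0,0,2,-5]
  row3 -= 1·row2 → [0,0,0,-5]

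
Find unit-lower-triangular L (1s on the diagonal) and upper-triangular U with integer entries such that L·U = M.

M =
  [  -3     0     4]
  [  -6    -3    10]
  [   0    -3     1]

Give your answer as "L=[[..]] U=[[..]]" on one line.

L=[[1,0,0],[2,1,0],[0,1,1]] U=[[-3,0,4],[0,-3,2],[0,0,-1]]

  R1 -= 2·R0 → [0,-3,2]
  R2 -= 0·R0 → [0,-3,1]
  R2 -= 1·R1 → [0,0,-1]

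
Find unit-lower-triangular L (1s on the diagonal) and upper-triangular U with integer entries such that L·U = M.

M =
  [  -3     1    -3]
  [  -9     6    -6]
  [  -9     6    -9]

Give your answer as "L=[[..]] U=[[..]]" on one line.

  R1 -= 3·R0 → [0,3,3]
  R2 -= 3·R0 → [0,3,0]
  R2 -= 1·R1 → [0,0,-3]

L=[[1,0,0],[3,1,0],[3,1,1]] U=[[-3,1,-3],[0,3,3],[0,0,-3]]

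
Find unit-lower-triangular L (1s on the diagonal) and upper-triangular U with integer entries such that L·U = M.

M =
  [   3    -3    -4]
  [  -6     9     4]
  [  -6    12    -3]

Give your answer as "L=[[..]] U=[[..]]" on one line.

  row1 -= -2·row0 → [0,3,-4]
  row2 -= -2·row0 → [0,6,-11]
  row2 -= 2·row1 → [0,0,-3]

L=[[1,0,0],[-2,1,0],[-2,2,1]] U=[[3,-3,-4],[0,3,-4],[0,0,-3]]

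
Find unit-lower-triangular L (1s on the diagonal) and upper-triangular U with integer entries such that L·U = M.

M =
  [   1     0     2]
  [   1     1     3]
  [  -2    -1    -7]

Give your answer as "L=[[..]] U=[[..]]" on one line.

L=[[1,0,0],[1,1,0],[-2,-1,1]] U=[[1,0,2],[0,1,1],[0,0,-2]]

  row1 -= 1·row0 → [0,1,1]
  row2 -= -2·row0 → [0,-1,-3]
  row2 -= -1·row1 → [0,0,-2]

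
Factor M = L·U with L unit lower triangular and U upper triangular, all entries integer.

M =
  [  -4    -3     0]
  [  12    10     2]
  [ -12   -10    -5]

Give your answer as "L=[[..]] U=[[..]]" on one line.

  R1 -= -3·R0 → [0,1,2]
  R2 -= 3·R0 → [0,-1,-5]
  R2 -= -1·R1 → [0,0,-3]

L=[[1,0,0],[-3,1,0],[3,-1,1]] U=[[-4,-3,0],[0,1,2],[0,0,-3]]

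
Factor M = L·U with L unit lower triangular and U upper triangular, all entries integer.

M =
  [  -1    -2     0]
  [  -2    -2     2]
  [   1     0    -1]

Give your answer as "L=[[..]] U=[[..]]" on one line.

L=[[1,0,0],[2,1,0],[-1,-1,1]] U=[[-1,-2,0],[0,2,2],[0,0,1]]

  R1 -= 2·R0 → [0,2,2]
  R2 -= -1·R0 → [0,-2,-1]
  R2 -= -1·R1 → [0,0,1]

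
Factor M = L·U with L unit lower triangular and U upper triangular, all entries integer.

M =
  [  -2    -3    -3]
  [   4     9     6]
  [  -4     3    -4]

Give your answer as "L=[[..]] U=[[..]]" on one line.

L=[[1,0,0],[-2,1,0],[2,3,1]] U=[[-2,-3,-3],[0,3,0],[0,0,2]]

  row1 -= -2·row0 → [0,3,0]
  row2 -= 2·row0 → [0,9,2]
  row2 -= 3·row1 → [0,0,2]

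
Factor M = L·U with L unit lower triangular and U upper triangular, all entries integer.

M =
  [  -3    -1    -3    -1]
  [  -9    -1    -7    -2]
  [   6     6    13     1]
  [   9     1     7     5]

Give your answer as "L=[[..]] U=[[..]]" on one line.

L=[[1,0,0,0],[3,1,0,0],[-2,2,1,0],[-3,-1,0,1]] U=[[-3,-1,-3,-1],[0,2,2,1],[0,0,3,-3],[0,0,0,3]]

  R1 -= 3·R0 → [0,2,2,1]
  R2 -= -2·R0 → [0,4,7,-1]
  R3 -= -3·R0 → [0,-2,-2,2]
  R2 -= 2·R1 → [0,0,3,-3]
  R3 -= -1·R1 → [0,0,0,3]
  R3 -= 0·R2 → [0,0,0,3]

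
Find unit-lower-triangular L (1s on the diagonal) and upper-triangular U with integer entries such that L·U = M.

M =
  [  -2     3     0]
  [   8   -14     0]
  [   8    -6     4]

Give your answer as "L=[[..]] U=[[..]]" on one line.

  row1 -= -4·row0 → [0,-2,0]
  row2 -= -4·row0 → [0,6,4]
  row2 -= -3·row1 → [0,0,4]

L=[[1,0,0],[-4,1,0],[-4,-3,1]] U=[[-2,3,0],[0,-2,0],[0,0,4]]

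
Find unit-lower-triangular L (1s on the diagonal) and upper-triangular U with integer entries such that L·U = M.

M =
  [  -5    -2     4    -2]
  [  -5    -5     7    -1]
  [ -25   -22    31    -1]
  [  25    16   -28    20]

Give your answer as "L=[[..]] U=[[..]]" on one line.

L=[[1,0,0,0],[1,1,0,0],[5,4,1,0],[-5,-2,2,1]] U=[[-5,-2,4,-2],[0,-3,3,1],[0,0,-1,5],[0,0,0,2]]

  row1 -= 1·row0 → [0,-3,3,1]
  row2 -= 5·row0 → [0,-12,11,9]
  row3 -= -5·row0 → [0,6,-8,10]
  row2 -= 4·row1 → [0,0,-1,5]
  row3 -= -2·row1 → [0,0,-2,12]
  row3 -= 2·row2 → [0,0,0,2]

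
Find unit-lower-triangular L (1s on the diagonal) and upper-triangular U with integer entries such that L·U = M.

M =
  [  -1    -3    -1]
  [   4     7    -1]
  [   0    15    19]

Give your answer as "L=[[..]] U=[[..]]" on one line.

L=[[1,0,0],[-4,1,0],[0,-3,1]] U=[[-1,-3,-1],[0,-5,-5],[0,0,4]]

  R1 -= -4·R0 → [0,-5,-5]
  R2 -= 0·R0 → [0,15,19]
  R2 -= -3·R1 → [0,0,4]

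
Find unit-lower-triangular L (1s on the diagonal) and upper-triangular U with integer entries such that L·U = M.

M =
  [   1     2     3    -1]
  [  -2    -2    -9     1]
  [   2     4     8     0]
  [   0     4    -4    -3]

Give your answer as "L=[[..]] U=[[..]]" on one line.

L=[[1,0,0,0],[-2,1,0,0],[2,0,1,0],[0,2,1,1]] U=[[1,2,3,-1],[0,2,-3,-1],[0,0,2,2],[0,0,0,-3]]

  R1 -= -2·R0 → [0,2,-3,-1]
  R2 -= 2·R0 → [0,0,2,2]
  R3 -= 0·R0 → [0,4,-4,-3]
  R2 -= 0·R1 → [0,0,2,2]
  R3 -= 2·R1 → [0,0,2,-1]
  R3 -= 1·R2 → [0,0,0,-3]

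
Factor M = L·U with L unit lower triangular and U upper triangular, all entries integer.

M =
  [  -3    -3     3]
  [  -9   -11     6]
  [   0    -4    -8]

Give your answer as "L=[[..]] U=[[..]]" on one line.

L=[[1,0,0],[3,1,0],[0,2,1]] U=[[-3,-3,3],[0,-2,-3],[0,0,-2]]

  R1 -= 3·R0 → [0,-2,-3]
  R2 -= 0·R0 → [0,-4,-8]
  R2 -= 2·R1 → [0,0,-2]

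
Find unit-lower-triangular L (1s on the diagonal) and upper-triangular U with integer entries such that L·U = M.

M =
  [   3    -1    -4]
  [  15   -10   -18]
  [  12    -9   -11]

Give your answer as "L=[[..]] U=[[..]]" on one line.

L=[[1,0,0],[5,1,0],[4,1,1]] U=[[3,-1,-4],[0,-5,2],[0,0,3]]

  r1 -= 5·r0 → [0,-5,2]
  r2 -= 4·r0 → [0,-5,5]
  r2 -= 1·r1 → [0,0,3]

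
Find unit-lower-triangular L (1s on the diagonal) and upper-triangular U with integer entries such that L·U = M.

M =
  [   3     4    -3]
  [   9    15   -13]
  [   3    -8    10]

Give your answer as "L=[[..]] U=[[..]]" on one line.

L=[[1,0,0],[3,1,0],[1,-4,1]] U=[[3,4,-3],[0,3,-4],[0,0,-3]]

  R1 -= 3·R0 → [0,3,-4]
  R2 -= 1·R0 → [0,-12,13]
  R2 -= -4·R1 → [0,0,-3]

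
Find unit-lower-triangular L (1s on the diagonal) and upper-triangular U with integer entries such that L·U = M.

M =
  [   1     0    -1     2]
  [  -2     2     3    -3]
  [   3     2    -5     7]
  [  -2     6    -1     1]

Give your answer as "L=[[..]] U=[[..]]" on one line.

  row1 -= -2·row0 → [0,2,1,1]
  row2 -= 3·row0 → [0,2,-2,1]
  row3 -= -2·row0 → [0,6,-3,5]
  row2 -= 1·row1 → [0,0,-3,0]
  row3 -= 3·row1 → [0,0,-6,2]
  row3 -= 2·row2 → [0,0,0,2]

L=[[1,0,0,0],[-2,1,0,0],[3,1,1,0],[-2,3,2,1]] U=[[1,0,-1,2],[0,2,1,1],[0,0,-3,0],[0,0,0,2]]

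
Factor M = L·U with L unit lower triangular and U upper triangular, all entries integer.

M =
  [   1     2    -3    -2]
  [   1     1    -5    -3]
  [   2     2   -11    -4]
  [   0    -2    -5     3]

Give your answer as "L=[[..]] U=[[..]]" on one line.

L=[[1,0,0,0],[1,1,0,0],[2,2,1,0],[0,2,1,1]] U=[[1,2,-3,-2],[0,-1,-2,-1],[0,0,-1,2],[0,0,0,3]]

  R1 -= 1·R0 → [0,-1,-2,-1]
  R2 -= 2·R0 → [0,-2,-5,0]
  R3 -= 0·R0 → [0,-2,-5,3]
  R2 -= 2·R1 → [0,0,-1,2]
  R3 -= 2·R1 → [0,0,-1,5]
  R3 -= 1·R2 → [0,0,0,3]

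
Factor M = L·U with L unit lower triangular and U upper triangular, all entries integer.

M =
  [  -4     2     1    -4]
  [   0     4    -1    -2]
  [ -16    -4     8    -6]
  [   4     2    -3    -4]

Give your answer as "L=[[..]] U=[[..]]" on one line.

L=[[1,0,0,0],[0,1,0,0],[4,-3,1,0],[-1,1,-1,1]] U=[[-4,2,1,-4],[0,4,-1,-2],[0,0,1,4],[0,0,0,-2]]

  R1 -= 0·R0 → [0,4,-1,-2]
  R2 -= 4·R0 → [0,-12,4,10]
  R3 -= -1·R0 → [0,4,-2,-8]
  R2 -= -3·R1 → [0,0,1,4]
  R3 -= 1·R1 → [0,0,-1,-6]
  R3 -= -1·R2 → [0,0,0,-2]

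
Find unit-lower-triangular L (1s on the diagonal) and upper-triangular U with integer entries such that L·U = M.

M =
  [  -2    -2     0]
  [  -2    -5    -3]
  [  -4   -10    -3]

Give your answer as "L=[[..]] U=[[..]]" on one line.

  row1 -= 1·row0 → [0,-3,-3]
  row2 -= 2·row0 → [0,-6,-3]
  row2 -= 2·row1 → [0,0,3]

L=[[1,0,0],[1,1,0],[2,2,1]] U=[[-2,-2,0],[0,-3,-3],[0,0,3]]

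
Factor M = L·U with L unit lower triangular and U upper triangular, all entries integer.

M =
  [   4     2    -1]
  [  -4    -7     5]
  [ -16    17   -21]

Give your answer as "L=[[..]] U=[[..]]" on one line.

L=[[1,0,0],[-1,1,0],[-4,-5,1]] U=[[4,2,-1],[0,-5,4],[0,0,-5]]

  row1 -= -1·row0 → [0,-5,4]
  row2 -= -4·row0 → [0,25,-25]
  row2 -= -5·row1 → [0,0,-5]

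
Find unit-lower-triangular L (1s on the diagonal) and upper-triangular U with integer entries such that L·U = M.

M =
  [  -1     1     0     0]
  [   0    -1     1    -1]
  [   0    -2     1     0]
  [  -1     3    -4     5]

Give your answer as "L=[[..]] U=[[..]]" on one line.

  R1 -= 0·R0 → [0,-1,1,-1]
  R2 -= 0·R0 → [0,-2,1,0]
  R3 -= 1·R0 → [0,2,-4,5]
  R2 -= 2·R1 → [0,0,-1,2]
  R3 -= -2·R1 → [0,0,-2,3]
  R3 -= 2·R2 → [0,0,0,-1]

L=[[1,0,0,0],[0,1,0,0],[0,2,1,0],[1,-2,2,1]] U=[[-1,1,0,0],[0,-1,1,-1],[0,0,-1,2],[0,0,0,-1]]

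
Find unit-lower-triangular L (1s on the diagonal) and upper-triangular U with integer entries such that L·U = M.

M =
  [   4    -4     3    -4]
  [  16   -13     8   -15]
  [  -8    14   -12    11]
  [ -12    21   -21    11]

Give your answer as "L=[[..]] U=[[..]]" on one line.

L=[[1,0,0,0],[4,1,0,0],[-2,2,1,0],[-3,3,0,1]] U=[[4,-4,3,-4],[0,3,-4,1],[0,0,2,1],[0,0,0,-4]]

  row1 -= 4·row0 → [0,3,-4,1]
  row2 -= -2·row0 → [0,6,-6,3]
  row3 -= -3·row0 → [0,9,-12,-1]
  row2 -= 2·row1 → [0,0,2,1]
  row3 -= 3·row1 → [0,0,0,-4]
  row3 -= 0·row2 → [0,0,0,-4]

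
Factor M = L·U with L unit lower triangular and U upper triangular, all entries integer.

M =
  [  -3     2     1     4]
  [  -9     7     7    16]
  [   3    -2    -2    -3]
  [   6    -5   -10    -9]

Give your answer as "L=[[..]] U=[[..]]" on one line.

L=[[1,0,0,0],[3,1,0,0],[-1,0,1,0],[-2,-1,4,1]] U=[[-3,2,1,4],[0,1,4,4],[0,0,-1,1],[0,0,0,-1]]

  row1 -= 3·row0 → [0,1,4,4]
  row2 -= -1·row0 → [0,0,-1,1]
  row3 -= -2·row0 → [0,-1,-8,-1]
  row2 -= 0·row1 → [0,0,-1,1]
  row3 -= -1·row1 → [0,0,-4,3]
  row3 -= 4·row2 → [0,0,0,-1]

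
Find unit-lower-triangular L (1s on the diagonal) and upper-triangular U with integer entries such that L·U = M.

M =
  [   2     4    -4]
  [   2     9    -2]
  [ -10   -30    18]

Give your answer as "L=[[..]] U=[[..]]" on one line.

L=[[1,0,0],[1,1,0],[-5,-2,1]] U=[[2,4,-4],[0,5,2],[0,0,2]]

  R1 -= 1·R0 → [0,5,2]
  R2 -= -5·R0 → [0,-10,-2]
  R2 -= -2·R1 → [0,0,2]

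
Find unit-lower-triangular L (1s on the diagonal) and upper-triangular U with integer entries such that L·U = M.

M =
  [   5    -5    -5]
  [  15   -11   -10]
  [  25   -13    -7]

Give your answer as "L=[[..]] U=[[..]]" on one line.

L=[[1,0,0],[3,1,0],[5,3,1]] U=[[5,-5,-5],[0,4,5],[0,0,3]]

  row1 -= 3·row0 → [0,4,5]
  row2 -= 5·row0 → [0,12,18]
  row2 -= 3·row1 → [0,0,3]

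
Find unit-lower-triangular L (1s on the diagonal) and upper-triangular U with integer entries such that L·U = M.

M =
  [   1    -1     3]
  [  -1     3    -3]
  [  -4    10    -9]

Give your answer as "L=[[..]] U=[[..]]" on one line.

L=[[1,0,0],[-1,1,0],[-4,3,1]] U=[[1,-1,3],[0,2,0],[0,0,3]]

  R1 -= -1·R0 → [0,2,0]
  R2 -= -4·R0 → [0,6,3]
  R2 -= 3·R1 → [0,0,3]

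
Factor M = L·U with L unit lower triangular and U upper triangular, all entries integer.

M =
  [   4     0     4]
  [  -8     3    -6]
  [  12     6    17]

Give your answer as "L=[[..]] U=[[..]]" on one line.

  row1 -= -2·row0 → [0,3,2]
  row2 -= 3·row0 → [0,6,5]
  row2 -= 2·row1 → [0,0,1]

L=[[1,0,0],[-2,1,0],[3,2,1]] U=[[4,0,4],[0,3,2],[0,0,1]]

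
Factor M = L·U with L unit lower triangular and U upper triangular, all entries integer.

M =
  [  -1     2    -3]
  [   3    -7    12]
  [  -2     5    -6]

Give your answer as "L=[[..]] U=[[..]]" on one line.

L=[[1,0,0],[-3,1,0],[2,-1,1]] U=[[-1,2,-3],[0,-1,3],[0,0,3]]

  r1 -= -3·r0 → [0,-1,3]
  r2 -= 2·r0 → [0,1,0]
  r2 -= -1·r1 → [0,0,3]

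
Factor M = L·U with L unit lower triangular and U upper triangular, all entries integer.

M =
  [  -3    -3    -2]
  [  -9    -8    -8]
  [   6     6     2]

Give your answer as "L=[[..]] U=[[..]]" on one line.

  r1 -= 3·r0 → [0,1,-2]
  r2 -= -2·r0 → [0,0,-2]
  r2 -= 0·r1 → [0,0,-2]

L=[[1,0,0],[3,1,0],[-2,0,1]] U=[[-3,-3,-2],[0,1,-2],[0,0,-2]]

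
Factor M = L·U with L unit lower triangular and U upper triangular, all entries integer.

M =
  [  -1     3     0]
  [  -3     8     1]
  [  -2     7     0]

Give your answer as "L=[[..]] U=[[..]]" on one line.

L=[[1,0,0],[3,1,0],[2,-1,1]] U=[[-1,3,0],[0,-1,1],[0,0,1]]

  R1 -= 3·R0 → [0,-1,1]
  R2 -= 2·R0 → [0,1,0]
  R2 -= -1·R1 → [0,0,1]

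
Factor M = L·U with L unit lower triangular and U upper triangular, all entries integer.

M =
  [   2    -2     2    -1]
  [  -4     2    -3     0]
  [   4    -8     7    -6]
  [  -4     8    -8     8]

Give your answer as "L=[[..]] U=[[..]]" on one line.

L=[[1,0,0,0],[-2,1,0,0],[2,2,1,0],[-2,-2,-2,1]] U=[[2,-2,2,-1],[0,-2,1,-2],[0,0,1,0],[0,0,0,2]]

  row1 -= -2·row0 → [0,-2,1,-2]
  row2 -= 2·row0 → [0,-4,3,-4]
  row3 -= -2·row0 → [0,4,-4,6]
  row2 -= 2·row1 → [0,0,1,0]
  row3 -= -2·row1 → [0,0,-2,2]
  row3 -= -2·row2 → [0,0,0,2]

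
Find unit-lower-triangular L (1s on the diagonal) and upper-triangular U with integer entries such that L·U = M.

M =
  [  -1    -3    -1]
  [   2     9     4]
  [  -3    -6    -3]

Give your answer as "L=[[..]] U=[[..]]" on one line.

  row1 -= -2·row0 → [0,3,2]
  row2 -= 3·row0 → [0,3,0]
  row2 -= 1·row1 → [0,0,-2]

L=[[1,0,0],[-2,1,0],[3,1,1]] U=[[-1,-3,-1],[0,3,2],[0,0,-2]]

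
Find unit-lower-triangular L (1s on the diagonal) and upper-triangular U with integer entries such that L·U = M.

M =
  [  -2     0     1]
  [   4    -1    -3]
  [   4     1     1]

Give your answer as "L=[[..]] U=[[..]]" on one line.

  r1 -= -2·r0 → [0,-1,-1]
  r2 -= -2·r0 → [0,1,3]
  r2 -= -1·r1 → [0,0,2]

L=[[1,0,0],[-2,1,0],[-2,-1,1]] U=[[-2,0,1],[0,-1,-1],[0,0,2]]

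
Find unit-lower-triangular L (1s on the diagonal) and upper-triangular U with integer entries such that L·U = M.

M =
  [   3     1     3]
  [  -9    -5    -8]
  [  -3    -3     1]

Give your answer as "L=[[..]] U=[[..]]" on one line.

  row1 -= -3·row0 → [0,-2,1]
  row2 -= -1·row0 → [0,-2,4]
  row2 -= 1·row1 → [0,0,3]

L=[[1,0,0],[-3,1,0],[-1,1,1]] U=[[3,1,3],[0,-2,1],[0,0,3]]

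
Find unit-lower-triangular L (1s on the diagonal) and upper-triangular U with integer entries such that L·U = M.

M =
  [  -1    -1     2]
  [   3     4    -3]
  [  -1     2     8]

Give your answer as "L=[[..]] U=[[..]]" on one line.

L=[[1,0,0],[-3,1,0],[1,3,1]] U=[[-1,-1,2],[0,1,3],[0,0,-3]]

  R1 -= -3·R0 → [0,1,3]
  R2 -= 1·R0 → [0,3,6]
  R2 -= 3·R1 → [0,0,-3]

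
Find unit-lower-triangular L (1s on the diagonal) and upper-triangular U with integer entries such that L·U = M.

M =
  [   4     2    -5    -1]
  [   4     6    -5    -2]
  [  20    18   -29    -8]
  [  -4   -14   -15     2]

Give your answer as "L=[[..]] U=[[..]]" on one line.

L=[[1,0,0,0],[1,1,0,0],[5,2,1,0],[-1,-3,5,1]] U=[[4,2,-5,-1],[0,4,0,-1],[0,0,-4,-1],[0,0,0,3]]

  R1 -= 1·R0 → [0,4,0,-1]
  R2 -= 5·R0 → [0,8,-4,-3]
  R3 -= -1·R0 → [0,-12,-20,1]
  R2 -= 2·R1 → [0,0,-4,-1]
  R3 -= -3·R1 → [0,0,-20,-2]
  R3 -= 5·R2 → [0,0,0,3]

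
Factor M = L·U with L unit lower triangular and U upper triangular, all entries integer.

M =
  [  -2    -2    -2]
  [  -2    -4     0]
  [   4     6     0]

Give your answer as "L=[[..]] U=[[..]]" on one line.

L=[[1,0,0],[1,1,0],[-2,-1,1]] U=[[-2,-2,-2],[0,-2,2],[0,0,-2]]

  r1 -= 1·r0 → [0,-2,2]
  r2 -= -2·r0 → [0,2,-4]
  r2 -= -1·r1 → [0,0,-2]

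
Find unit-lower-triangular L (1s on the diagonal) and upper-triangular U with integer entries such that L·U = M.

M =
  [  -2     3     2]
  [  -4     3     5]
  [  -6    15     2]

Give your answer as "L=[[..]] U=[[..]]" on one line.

L=[[1,0,0],[2,1,0],[3,-2,1]] U=[[-2,3,2],[0,-3,1],[0,0,-2]]

  row1 -= 2·row0 → [0,-3,1]
  row2 -= 3·row0 → [0,6,-4]
  row2 -= -2·row1 → [0,0,-2]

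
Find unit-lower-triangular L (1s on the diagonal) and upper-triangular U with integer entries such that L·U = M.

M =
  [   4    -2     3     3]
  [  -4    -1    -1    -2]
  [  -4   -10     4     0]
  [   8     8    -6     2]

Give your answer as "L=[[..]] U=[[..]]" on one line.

L=[[1,0,0,0],[-1,1,0,0],[-1,4,1,0],[2,-4,4,1]] U=[[4,-2,3,3],[0,-3,2,1],[0,0,-1,-1],[0,0,0,4]]

  R1 -= -1·R0 → [0,-3,2,1]
  R2 -= -1·R0 → [0,-12,7,3]
  R3 -= 2·R0 → [0,12,-12,-4]
  R2 -= 4·R1 → [0,0,-1,-1]
  R3 -= -4·R1 → [0,0,-4,0]
  R3 -= 4·R2 → [0,0,0,4]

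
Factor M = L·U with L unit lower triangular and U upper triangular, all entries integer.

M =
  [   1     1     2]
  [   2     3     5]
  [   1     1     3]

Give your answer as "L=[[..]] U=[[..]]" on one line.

L=[[1,0,0],[2,1,0],[1,0,1]] U=[[1,1,2],[0,1,1],[0,0,1]]

  r1 -= 2·r0 → [0,1,1]
  r2 -= 1·r0 → [0,0,1]
  r2 -= 0·r1 → [0,0,1]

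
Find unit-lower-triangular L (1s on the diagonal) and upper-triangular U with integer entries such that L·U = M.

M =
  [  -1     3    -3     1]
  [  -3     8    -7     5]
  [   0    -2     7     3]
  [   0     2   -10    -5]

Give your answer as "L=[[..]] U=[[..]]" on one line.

  R1 -= 3·R0 → [0,-1,2,2]
  R2 -= 0·R0 → [0,-2,7,3]
  R3 -= 0·R0 → [0,2,-10,-5]
  R2 -= 2·R1 → [0,0,3,-1]
  R3 -= -2·R1 → [0,0,-6,-1]
  R3 -= -2·R2 → [0,0,0,-3]

L=[[1,0,0,0],[3,1,0,0],[0,2,1,0],[0,-2,-2,1]] U=[[-1,3,-3,1],[0,-1,2,2],[0,0,3,-1],[0,0,0,-3]]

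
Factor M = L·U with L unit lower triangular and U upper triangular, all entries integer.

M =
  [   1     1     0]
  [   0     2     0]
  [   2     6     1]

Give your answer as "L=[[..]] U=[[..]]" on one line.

L=[[1,0,0],[0,1,0],[2,2,1]] U=[[1,1,0],[0,2,0],[0,0,1]]

  r1 -= 0·r0 → [0,2,0]
  r2 -= 2·r0 → [0,4,1]
  r2 -= 2·r1 → [0,0,1]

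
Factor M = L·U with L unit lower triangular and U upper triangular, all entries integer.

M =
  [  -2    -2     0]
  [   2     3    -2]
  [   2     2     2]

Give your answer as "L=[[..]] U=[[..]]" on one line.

L=[[1,0,0],[-1,1,0],[-1,0,1]] U=[[-2,-2,0],[0,1,-2],[0,0,2]]

  row1 -= -1·row0 → [0,1,-2]
  row2 -= -1·row0 → [0,0,2]
  row2 -= 0·row1 → [0,0,2]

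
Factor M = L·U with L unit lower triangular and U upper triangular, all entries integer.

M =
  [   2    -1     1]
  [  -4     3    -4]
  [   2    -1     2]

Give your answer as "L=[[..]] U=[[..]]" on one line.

L=[[1,0,0],[-2,1,0],[1,0,1]] U=[[2,-1,1],[0,1,-2],[0,0,1]]

  row1 -= -2·row0 → [0,1,-2]
  row2 -= 1·row0 → [0,0,1]
  row2 -= 0·row1 → [0,0,1]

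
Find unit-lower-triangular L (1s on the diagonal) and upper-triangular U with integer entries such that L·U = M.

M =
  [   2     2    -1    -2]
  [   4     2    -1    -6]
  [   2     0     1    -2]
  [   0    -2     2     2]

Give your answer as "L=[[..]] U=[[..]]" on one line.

  R1 -= 2·R0 → [0,-2,1,-2]
  R2 -= 1·R0 → [0,-2,2,0]
  R3 -= 0·R0 → [0,-2,2,2]
  R2 -= 1·R1 → [0,0,1,2]
  R3 -= 1·R1 → [0,0,1,4]
  R3 -= 1·R2 → [0,0,0,2]

L=[[1,0,0,0],[2,1,0,0],[1,1,1,0],[0,1,1,1]] U=[[2,2,-1,-2],[0,-2,1,-2],[0,0,1,2],[0,0,0,2]]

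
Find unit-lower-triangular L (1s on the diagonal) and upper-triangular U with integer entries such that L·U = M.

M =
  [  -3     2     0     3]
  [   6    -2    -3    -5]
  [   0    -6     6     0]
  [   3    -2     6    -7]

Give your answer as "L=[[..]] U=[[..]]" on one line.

L=[[1,0,0,0],[-2,1,0,0],[0,-3,1,0],[-1,0,-2,1]] U=[[-3,2,0,3],[0,2,-3,1],[0,0,-3,3],[0,0,0,2]]

  row1 -= -2·row0 → [0,2,-3,1]
  row2 -= 0·row0 → [0,-6,6,0]
  row3 -= -1·row0 → [0,0,6,-4]
  row2 -= -3·row1 → [0,0,-3,3]
  row3 -= 0·row1 → [0,0,6,-4]
  row3 -= -2·row2 → [0,0,0,2]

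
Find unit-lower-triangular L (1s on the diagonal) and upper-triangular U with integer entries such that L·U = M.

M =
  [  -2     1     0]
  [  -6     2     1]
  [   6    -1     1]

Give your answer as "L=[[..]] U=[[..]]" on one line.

  r1 -= 3·r0 → [0,-1,1]
  r2 -= -3·r0 → [0,2,1]
  r2 -= -2·r1 → [0,0,3]

L=[[1,0,0],[3,1,0],[-3,-2,1]] U=[[-2,1,0],[0,-1,1],[0,0,3]]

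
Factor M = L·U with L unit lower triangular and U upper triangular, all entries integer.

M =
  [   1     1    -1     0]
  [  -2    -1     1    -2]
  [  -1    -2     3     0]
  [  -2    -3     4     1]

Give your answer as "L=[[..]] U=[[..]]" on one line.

L=[[1,0,0,0],[-2,1,0,0],[-1,-1,1,0],[-2,-1,1,1]] U=[[1,1,-1,0],[0,1,-1,-2],[0,0,1,-2],[0,0,0,1]]

  R1 -= -2·R0 → [0,1,-1,-2]
  R2 -= -1·R0 → [0,-1,2,0]
  R3 -= -2·R0 → [0,-1,2,1]
  R2 -= -1·R1 → [0,0,1,-2]
  R3 -= -1·R1 → [0,0,1,-1]
  R3 -= 1·R2 → [0,0,0,1]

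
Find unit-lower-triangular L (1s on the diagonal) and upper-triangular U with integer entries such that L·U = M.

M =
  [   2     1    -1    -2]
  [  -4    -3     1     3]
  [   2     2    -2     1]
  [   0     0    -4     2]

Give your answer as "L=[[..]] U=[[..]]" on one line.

L=[[1,0,0,0],[-2,1,0,0],[1,-1,1,0],[0,0,2,1]] U=[[2,1,-1,-2],[0,-1,-1,-1],[0,0,-2,2],[0,0,0,-2]]

  r1 -= -2·r0 → [0,-1,-1,-1]
  r2 -= 1·r0 → [0,1,-1,3]
  r3 -= 0·r0 → [0,0,-4,2]
  r2 -= -1·r1 → [0,0,-2,2]
  r3 -= 0·r1 → [0,0,-4,2]
  r3 -= 2·r2 → [0,0,0,-2]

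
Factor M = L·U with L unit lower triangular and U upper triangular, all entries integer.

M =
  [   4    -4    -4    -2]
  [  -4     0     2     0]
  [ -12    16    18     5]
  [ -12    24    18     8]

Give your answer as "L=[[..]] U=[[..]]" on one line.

  row1 -= -1·row0 → [0,-4,-2,-2]
  row2 -= -3·row0 → [0,4,6,-1]
  row3 -= -3·row0 → [0,12,6,2]
  row2 -= -1·row1 → [0,0,4,-3]
  row3 -= -3·row1 → [0,0,0,-4]
  row3 -= 0·row2 → [0,0,0,-4]

L=[[1,0,0,0],[-1,1,0,0],[-3,-1,1,0],[-3,-3,0,1]] U=[[4,-4,-4,-2],[0,-4,-2,-2],[0,0,4,-3],[0,0,0,-4]]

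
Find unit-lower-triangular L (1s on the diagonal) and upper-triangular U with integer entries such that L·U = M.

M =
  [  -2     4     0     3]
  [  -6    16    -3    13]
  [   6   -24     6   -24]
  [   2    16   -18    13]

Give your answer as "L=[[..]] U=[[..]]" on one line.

  R1 -= 3·R0 → [0,4,-3,4]
  R2 -= -3·R0 → [0,-12,6,-15]
  R3 -= -1·R0 → [0,20,-18,16]
  R2 -= -3·R1 → [0,0,-3,-3]
  R3 -= 5·R1 → [0,0,-3,-4]
  R3 -= 1·R2 → [0,0,0,-1]

L=[[1,0,0,0],[3,1,0,0],[-3,-3,1,0],[-1,5,1,1]] U=[[-2,4,0,3],[0,4,-3,4],[0,0,-3,-3],[0,0,0,-1]]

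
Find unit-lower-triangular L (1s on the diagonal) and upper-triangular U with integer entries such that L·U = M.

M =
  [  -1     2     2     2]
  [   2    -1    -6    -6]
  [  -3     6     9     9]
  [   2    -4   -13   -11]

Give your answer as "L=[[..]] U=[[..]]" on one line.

  r1 -= -2·r0 → [0,3,-2,-2]
  r2 -= 3·r0 → [0,0,3,3]
  r3 -= -2·r0 → [0,0,-9,-7]
  r2 -= 0·r1 → [0,0,3,3]
  r3 -= 0·r1 → [0,0,-9,-7]
  r3 -= -3·r2 → [0,0,0,2]

L=[[1,0,0,0],[-2,1,0,0],[3,0,1,0],[-2,0,-3,1]] U=[[-1,2,2,2],[0,3,-2,-2],[0,0,3,3],[0,0,0,2]]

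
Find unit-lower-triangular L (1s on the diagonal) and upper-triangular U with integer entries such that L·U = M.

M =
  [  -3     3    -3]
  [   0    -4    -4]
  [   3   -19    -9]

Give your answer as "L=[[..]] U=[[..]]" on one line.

  R1 -= 0·R0 → [0,-4,-4]
  R2 -= -1·R0 → [0,-16,-12]
  R2 -= 4·R1 → [0,0,4]

L=[[1,0,0],[0,1,0],[-1,4,1]] U=[[-3,3,-3],[0,-4,-4],[0,0,4]]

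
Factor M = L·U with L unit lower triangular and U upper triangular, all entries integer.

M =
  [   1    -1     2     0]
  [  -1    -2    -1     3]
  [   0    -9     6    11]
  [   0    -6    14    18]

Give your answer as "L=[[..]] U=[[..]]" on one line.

  row1 -= -1·row0 → [0,-3,1,3]
  row2 -= 0·row0 → [0,-9,6,11]
  row3 -= 0·row0 → [0,-6,14,18]
  row2 -= 3·row1 → [0,0,3,2]
  row3 -= 2·row1 → [0,0,12,12]
  row3 -= 4·row2 → [0,0,0,4]

L=[[1,0,0,0],[-1,1,0,0],[0,3,1,0],[0,2,4,1]] U=[[1,-1,2,0],[0,-3,1,3],[0,0,3,2],[0,0,0,4]]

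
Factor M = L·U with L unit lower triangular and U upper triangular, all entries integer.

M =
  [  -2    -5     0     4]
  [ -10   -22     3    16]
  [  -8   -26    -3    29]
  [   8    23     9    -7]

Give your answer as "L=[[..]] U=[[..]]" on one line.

  R1 -= 5·R0 → [0,3,3,-4]
  R2 -= 4·R0 → [0,-6,-3,13]
  R3 -= -4·R0 → [0,3,9,9]
  R2 -= -2·R1 → [0,0,3,5]
  R3 -= 1·R1 → [0,0,6,13]
  R3 -= 2·R2 → [0,0,0,3]

L=[[1,0,0,0],[5,1,0,0],[4,-2,1,0],[-4,1,2,1]] U=[[-2,-5,0,4],[0,3,3,-4],[0,0,3,5],[0,0,0,3]]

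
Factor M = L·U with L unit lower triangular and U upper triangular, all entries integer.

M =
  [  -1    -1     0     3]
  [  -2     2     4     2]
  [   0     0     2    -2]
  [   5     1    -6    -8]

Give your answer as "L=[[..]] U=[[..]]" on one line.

L=[[1,0,0,0],[2,1,0,0],[0,0,1,0],[-5,-1,-1,1]] U=[[-1,-1,0,3],[0,4,4,-4],[0,0,2,-2],[0,0,0,1]]

  r1 -= 2·r0 → [0,4,4,-4]
  r2 -= 0·r0 → [0,0,2,-2]
  r3 -= -5·r0 → [0,-4,-6,7]
  r2 -= 0·r1 → [0,0,2,-2]
  r3 -= -1·r1 → [0,0,-2,3]
  r3 -= -1·r2 → [0,0,0,1]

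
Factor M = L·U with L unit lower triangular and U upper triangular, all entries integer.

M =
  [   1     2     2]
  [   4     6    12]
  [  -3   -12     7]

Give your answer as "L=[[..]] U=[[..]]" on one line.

L=[[1,0,0],[4,1,0],[-3,3,1]] U=[[1,2,2],[0,-2,4],[0,0,1]]

  r1 -= 4·r0 → [0,-2,4]
  r2 -= -3·r0 → [0,-6,13]
  r2 -= 3·r1 → [0,0,1]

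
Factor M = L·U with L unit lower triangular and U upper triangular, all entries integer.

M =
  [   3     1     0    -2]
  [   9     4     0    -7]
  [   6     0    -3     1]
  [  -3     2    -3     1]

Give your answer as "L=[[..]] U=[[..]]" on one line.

  r1 -= 3·r0 → [0,1,0,-1]
  r2 -= 2·r0 → [0,-2,-3,5]
  r3 -= -1·r0 → [0,3,-3,-1]
  r2 -= -2·r1 → [0,0,-3,3]
  r3 -= 3·r1 → [0,0,-3,2]
  r3 -= 1·r2 → [0,0,0,-1]

L=[[1,0,0,0],[3,1,0,0],[2,-2,1,0],[-1,3,1,1]] U=[[3,1,0,-2],[0,1,0,-1],[0,0,-3,3],[0,0,0,-1]]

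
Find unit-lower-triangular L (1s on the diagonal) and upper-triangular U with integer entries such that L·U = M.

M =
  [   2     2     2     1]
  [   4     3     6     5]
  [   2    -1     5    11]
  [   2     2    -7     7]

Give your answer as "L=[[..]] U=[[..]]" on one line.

  r1 -= 2·r0 → [0,-1,2,3]
  r2 -= 1·r0 → [0,-3,3,10]
  r3 -= 1·r0 → [0,0,-9,6]
  r2 -= 3·r1 → [0,0,-3,1]
  r3 -= 0·r1 → [0,0,-9,6]
  r3 -= 3·r2 → [0,0,0,3]

L=[[1,0,0,0],[2,1,0,0],[1,3,1,0],[1,0,3,1]] U=[[2,2,2,1],[0,-1,2,3],[0,0,-3,1],[0,0,0,3]]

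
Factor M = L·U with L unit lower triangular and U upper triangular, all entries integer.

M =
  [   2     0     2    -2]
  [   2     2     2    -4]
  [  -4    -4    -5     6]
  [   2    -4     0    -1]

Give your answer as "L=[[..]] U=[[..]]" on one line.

L=[[1,0,0,0],[1,1,0,0],[-2,-2,1,0],[1,-2,2,1]] U=[[2,0,2,-2],[0,2,0,-2],[0,0,-1,-2],[0,0,0,1]]

  R1 -= 1·R0 → [0,2,0,-2]
  R2 -= -2·R0 → [0,-4,-1,2]
  R3 -= 1·R0 → [0,-4,-2,1]
  R2 -= -2·R1 → [0,0,-1,-2]
  R3 -= -2·R1 → [0,0,-2,-3]
  R3 -= 2·R2 → [0,0,0,1]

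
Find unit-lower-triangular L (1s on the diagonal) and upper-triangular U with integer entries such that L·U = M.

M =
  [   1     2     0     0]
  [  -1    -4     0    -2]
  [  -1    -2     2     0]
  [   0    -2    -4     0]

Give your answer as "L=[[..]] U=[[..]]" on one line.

  row1 -= -1·row0 → [0,-2,0,-2]
  row2 -= -1·row0 → [0,0,2,0]
  row3 -= 0·row0 → [0,-2,-4,0]
  row2 -= 0·row1 → [0,0,2,0]
  row3 -= 1·row1 → [0,0,-4,2]
  row3 -= -2·row2 → [0,0,0,2]

L=[[1,0,0,0],[-1,1,0,0],[-1,0,1,0],[0,1,-2,1]] U=[[1,2,0,0],[0,-2,0,-2],[0,0,2,0],[0,0,0,2]]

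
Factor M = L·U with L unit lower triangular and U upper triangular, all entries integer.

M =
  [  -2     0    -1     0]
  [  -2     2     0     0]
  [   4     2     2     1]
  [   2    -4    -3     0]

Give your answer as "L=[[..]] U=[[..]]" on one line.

  row1 -= 1·row0 → [0,2,1,0]
  row2 -= -2·row0 → [0,2,0,1]
  row3 -= -1·row0 → [0,-4,-4,0]
  row2 -= 1·row1 → [0,0,-1,1]
  row3 -= -2·row1 → [0,0,-2,0]
  row3 -= 2·row2 → [0,0,0,-2]

L=[[1,0,0,0],[1,1,0,0],[-2,1,1,0],[-1,-2,2,1]] U=[[-2,0,-1,0],[0,2,1,0],[0,0,-1,1],[0,0,0,-2]]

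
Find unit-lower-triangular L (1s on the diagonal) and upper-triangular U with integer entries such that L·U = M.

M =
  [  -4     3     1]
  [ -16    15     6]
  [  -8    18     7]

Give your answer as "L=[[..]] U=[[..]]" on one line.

L=[[1,0,0],[4,1,0],[2,4,1]] U=[[-4,3,1],[0,3,2],[0,0,-3]]

  r1 -= 4·r0 → [0,3,2]
  r2 -= 2·r0 → [0,12,5]
  r2 -= 4·r1 → [0,0,-3]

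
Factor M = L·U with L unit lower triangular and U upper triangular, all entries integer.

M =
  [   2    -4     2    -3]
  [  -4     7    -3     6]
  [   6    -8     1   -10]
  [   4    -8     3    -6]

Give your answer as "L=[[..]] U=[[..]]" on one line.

  row1 -= -2·row0 → [0,-1,1,0]
  row2 -= 3·row0 → [0,4,-5,-1]
  row3 -= 2·row0 → [0,0,-1,0]
  row2 -= -4·row1 → [0,0,-1,-1]
  row3 -= 0·row1 → [0,0,-1,0]
  row3 -= 1·row2 → [0,0,0,1]

L=[[1,0,0,0],[-2,1,0,0],[3,-4,1,0],[2,0,1,1]] U=[[2,-4,2,-3],[0,-1,1,0],[0,0,-1,-1],[0,0,0,1]]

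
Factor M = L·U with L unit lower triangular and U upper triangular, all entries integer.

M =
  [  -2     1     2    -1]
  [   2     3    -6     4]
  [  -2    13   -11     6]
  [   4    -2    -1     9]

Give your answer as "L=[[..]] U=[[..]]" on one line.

L=[[1,0,0,0],[-1,1,0,0],[1,3,1,0],[-2,0,-3,1]] U=[[-2,1,2,-1],[0,4,-4,3],[0,0,-1,-2],[0,0,0,1]]

  row1 -= -1·row0 → [0,4,-4,3]
  row2 -= 1·row0 → [0,12,-13,7]
  row3 -= -2·row0 → [0,0,3,7]
  row2 -= 3·row1 → [0,0,-1,-2]
  row3 -= 0·row1 → [0,0,3,7]
  row3 -= -3·row2 → [0,0,0,1]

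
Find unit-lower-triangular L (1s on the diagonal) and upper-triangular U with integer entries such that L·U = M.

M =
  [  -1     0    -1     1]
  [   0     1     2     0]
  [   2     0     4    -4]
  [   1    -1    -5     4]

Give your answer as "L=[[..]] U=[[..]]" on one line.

L=[[1,0,0,0],[0,1,0,0],[-2,0,1,0],[-1,-1,-2,1]] U=[[-1,0,-1,1],[0,1,2,0],[0,0,2,-2],[0,0,0,1]]

  R1 -= 0·R0 → [0,1,2,0]
  R2 -= -2·R0 → [0,0,2,-2]
  R3 -= -1·R0 → [0,-1,-6,5]
  R2 -= 0·R1 → [0,0,2,-2]
  R3 -= -1·R1 → [0,0,-4,5]
  R3 -= -2·R2 → [0,0,0,1]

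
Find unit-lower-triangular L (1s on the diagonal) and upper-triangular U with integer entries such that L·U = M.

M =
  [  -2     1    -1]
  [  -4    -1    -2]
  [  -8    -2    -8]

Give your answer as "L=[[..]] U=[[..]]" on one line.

  r1 -= 2·r0 → [0,-3,0]
  r2 -= 4·r0 → [0,-6,-4]
  r2 -= 2·r1 → [0,0,-4]

L=[[1,0,0],[2,1,0],[4,2,1]] U=[[-2,1,-1],[0,-3,0],[0,0,-4]]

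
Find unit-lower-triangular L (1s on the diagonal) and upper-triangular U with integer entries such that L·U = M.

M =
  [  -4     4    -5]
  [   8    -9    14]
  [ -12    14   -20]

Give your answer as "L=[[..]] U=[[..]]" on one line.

  row1 -= -2·row0 → [0,-1,4]
  row2 -= 3·row0 → [0,2,-5]
  row2 -= -2·row1 → [0,0,3]

L=[[1,0,0],[-2,1,0],[3,-2,1]] U=[[-4,4,-5],[0,-1,4],[0,0,3]]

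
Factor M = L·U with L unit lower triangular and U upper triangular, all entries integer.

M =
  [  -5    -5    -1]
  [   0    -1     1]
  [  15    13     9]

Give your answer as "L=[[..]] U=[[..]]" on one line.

L=[[1,0,0],[0,1,0],[-3,2,1]] U=[[-5,-5,-1],[0,-1,1],[0,0,4]]

  r1 -= 0·r0 → [0,-1,1]
  r2 -= -3·r0 → [0,-2,6]
  r2 -= 2·r1 → [0,0,4]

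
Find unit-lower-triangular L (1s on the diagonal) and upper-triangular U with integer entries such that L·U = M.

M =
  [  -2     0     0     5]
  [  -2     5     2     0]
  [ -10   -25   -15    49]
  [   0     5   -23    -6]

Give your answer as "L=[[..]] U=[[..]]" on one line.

L=[[1,0,0,0],[1,1,0,0],[5,-5,1,0],[0,1,5,1]] U=[[-2,0,0,5],[0,5,2,-5],[0,0,-5,-1],[0,0,0,4]]

  row1 -= 1·row0 → [0,5,2,-5]
  row2 -= 5·row0 → [0,-25,-15,24]
  row3 -= 0·row0 → [0,5,-23,-6]
  row2 -= -5·row1 → [0,0,-5,-1]
  row3 -= 1·row1 → [0,0,-25,-1]
  row3 -= 5·row2 → [0,0,0,4]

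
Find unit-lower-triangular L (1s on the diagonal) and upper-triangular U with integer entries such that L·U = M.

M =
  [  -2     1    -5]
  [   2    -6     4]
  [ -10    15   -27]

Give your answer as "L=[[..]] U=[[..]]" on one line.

  R1 -= -1·R0 → [0,-5,-1]
  R2 -= 5·R0 → [0,10,-2]
  R2 -= -2·R1 → [0,0,-4]

L=[[1,0,0],[-1,1,0],[5,-2,1]] U=[[-2,1,-5],[0,-5,-1],[0,0,-4]]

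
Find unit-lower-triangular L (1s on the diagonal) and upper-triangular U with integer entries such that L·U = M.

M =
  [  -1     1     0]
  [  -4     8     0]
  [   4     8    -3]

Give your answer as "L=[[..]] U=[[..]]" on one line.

  r1 -= 4·r0 → [0,4,0]
  r2 -= -4·r0 → [0,12,-3]
  r2 -= 3·r1 → [0,0,-3]

L=[[1,0,0],[4,1,0],[-4,3,1]] U=[[-1,1,0],[0,4,0],[0,0,-3]]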